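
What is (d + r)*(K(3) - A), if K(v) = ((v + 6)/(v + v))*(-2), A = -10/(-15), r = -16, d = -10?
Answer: 286/3 ≈ 95.333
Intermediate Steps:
A = 2/3 (A = -10*(-1/15) = 2/3 ≈ 0.66667)
K(v) = -(6 + v)/v (K(v) = ((6 + v)/((2*v)))*(-2) = ((6 + v)*(1/(2*v)))*(-2) = ((6 + v)/(2*v))*(-2) = -(6 + v)/v)
(d + r)*(K(3) - A) = (-10 - 16)*((-6 - 1*3)/3 - 1*2/3) = -26*((-6 - 3)/3 - 2/3) = -26*((1/3)*(-9) - 2/3) = -26*(-3 - 2/3) = -26*(-11/3) = 286/3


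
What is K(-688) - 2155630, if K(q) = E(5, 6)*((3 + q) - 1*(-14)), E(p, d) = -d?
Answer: -2151604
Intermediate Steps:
K(q) = -102 - 6*q (K(q) = (-1*6)*((3 + q) - 1*(-14)) = -6*((3 + q) + 14) = -6*(17 + q) = -102 - 6*q)
K(-688) - 2155630 = (-102 - 6*(-688)) - 2155630 = (-102 + 4128) - 2155630 = 4026 - 2155630 = -2151604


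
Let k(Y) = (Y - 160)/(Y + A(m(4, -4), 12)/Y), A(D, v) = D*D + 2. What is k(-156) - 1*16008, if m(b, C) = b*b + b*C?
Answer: -194776704/12169 ≈ -16006.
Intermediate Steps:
m(b, C) = b² + C*b
A(D, v) = 2 + D² (A(D, v) = D² + 2 = 2 + D²)
k(Y) = (-160 + Y)/(Y + 2/Y) (k(Y) = (Y - 160)/(Y + (2 + (4*(-4 + 4))²)/Y) = (-160 + Y)/(Y + (2 + (4*0)²)/Y) = (-160 + Y)/(Y + (2 + 0²)/Y) = (-160 + Y)/(Y + (2 + 0)/Y) = (-160 + Y)/(Y + 2/Y))
k(-156) - 1*16008 = -156*(-160 - 156)/(2 + (-156)²) - 1*16008 = -156*(-316)/(2 + 24336) - 16008 = -156*(-316)/24338 - 16008 = -156*1/24338*(-316) - 16008 = 24648/12169 - 16008 = -194776704/12169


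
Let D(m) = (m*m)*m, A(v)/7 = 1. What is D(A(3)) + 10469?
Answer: 10812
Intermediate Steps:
A(v) = 7 (A(v) = 7*1 = 7)
D(m) = m³ (D(m) = m²*m = m³)
D(A(3)) + 10469 = 7³ + 10469 = 343 + 10469 = 10812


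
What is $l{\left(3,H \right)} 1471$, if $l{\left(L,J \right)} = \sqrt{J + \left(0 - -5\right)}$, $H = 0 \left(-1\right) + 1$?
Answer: $1471 \sqrt{6} \approx 3603.2$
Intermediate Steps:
$H = 1$ ($H = 0 + 1 = 1$)
$l{\left(L,J \right)} = \sqrt{5 + J}$ ($l{\left(L,J \right)} = \sqrt{J + \left(0 + 5\right)} = \sqrt{J + 5} = \sqrt{5 + J}$)
$l{\left(3,H \right)} 1471 = \sqrt{5 + 1} \cdot 1471 = \sqrt{6} \cdot 1471 = 1471 \sqrt{6}$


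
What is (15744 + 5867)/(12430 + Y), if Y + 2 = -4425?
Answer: 21611/8003 ≈ 2.7004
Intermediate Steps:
Y = -4427 (Y = -2 - 4425 = -4427)
(15744 + 5867)/(12430 + Y) = (15744 + 5867)/(12430 - 4427) = 21611/8003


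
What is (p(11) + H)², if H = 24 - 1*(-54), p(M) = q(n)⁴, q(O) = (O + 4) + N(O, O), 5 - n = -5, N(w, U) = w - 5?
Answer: 17003899201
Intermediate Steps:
N(w, U) = -5 + w
n = 10 (n = 5 - 1*(-5) = 5 + 5 = 10)
q(O) = -1 + 2*O (q(O) = (O + 4) + (-5 + O) = (4 + O) + (-5 + O) = -1 + 2*O)
p(M) = 130321 (p(M) = (-1 + 2*10)⁴ = (-1 + 20)⁴ = 19⁴ = 130321)
H = 78 (H = 24 + 54 = 78)
(p(11) + H)² = (130321 + 78)² = 130399² = 17003899201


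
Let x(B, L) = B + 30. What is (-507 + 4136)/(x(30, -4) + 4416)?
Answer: 3629/4476 ≈ 0.81077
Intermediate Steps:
x(B, L) = 30 + B
(-507 + 4136)/(x(30, -4) + 4416) = (-507 + 4136)/((30 + 30) + 4416) = 3629/(60 + 4416) = 3629/4476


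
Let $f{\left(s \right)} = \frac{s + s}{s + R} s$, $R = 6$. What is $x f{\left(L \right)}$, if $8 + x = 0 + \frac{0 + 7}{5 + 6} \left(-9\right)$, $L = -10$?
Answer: $\frac{7550}{11} \approx 686.36$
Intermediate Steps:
$f{\left(s \right)} = \frac{2 s^{2}}{6 + s}$ ($f{\left(s \right)} = \frac{s + s}{s + 6} s = \frac{2 s}{6 + s} s = \frac{2 s^{2}}{6 + s}$)
$x = - \frac{151}{11}$ ($x = -8 + \left(0 + \frac{0 + 7}{5 + 6} \left(-9\right)\right) = -8 + \left(0 + \frac{7}{11} \left(-9\right)\right) = -8 + \left(0 - \frac{63}{11}\right) = -8 - \frac{63}{11} = - \frac{151}{11} \approx -13.727$)
$x f{\left(L \right)} = - \frac{151 \frac{2 \left(-10\right)^{2}}{6 - 10}}{11} = - \frac{151 \cdot 2 \cdot 100 \frac{1}{-4}}{11} = - \frac{151 \cdot 2 \cdot 100 \left(- \frac{1}{4}\right)}{11} = \left(- \frac{151}{11}\right) \left(-50\right) = \frac{7550}{11}$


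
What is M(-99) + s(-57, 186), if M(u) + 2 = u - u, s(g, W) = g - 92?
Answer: -151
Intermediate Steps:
s(g, W) = -92 + g
M(u) = -2 (M(u) = -2 + (u - u) = -2 + 0 = -2)
M(-99) + s(-57, 186) = -2 + (-92 - 57) = -2 - 149 = -151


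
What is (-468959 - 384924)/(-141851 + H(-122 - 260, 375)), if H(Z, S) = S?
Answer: 853883/141476 ≈ 6.0355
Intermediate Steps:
(-468959 - 384924)/(-141851 + H(-122 - 260, 375)) = (-468959 - 384924)/(-141851 + 375) = -853883/(-141476) = -853883*(-1/141476) = 853883/141476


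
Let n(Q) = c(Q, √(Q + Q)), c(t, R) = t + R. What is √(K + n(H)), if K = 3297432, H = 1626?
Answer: √(3299058 + 2*√813) ≈ 1816.3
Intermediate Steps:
c(t, R) = R + t
n(Q) = Q + √2*√Q (n(Q) = √(Q + Q) + Q = √(2*Q) + Q = √2*√Q + Q = Q + √2*√Q)
√(K + n(H)) = √(3297432 + (1626 + √2*√1626)) = √(3297432 + (1626 + 2*√813)) = √(3299058 + 2*√813)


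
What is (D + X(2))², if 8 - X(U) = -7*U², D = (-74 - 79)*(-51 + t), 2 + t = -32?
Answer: 170067681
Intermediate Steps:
t = -34 (t = -2 - 32 = -34)
D = 13005 (D = (-74 - 79)*(-51 - 34) = -153*(-85) = 13005)
X(U) = 8 + 7*U² (X(U) = 8 - (-7)*U² = 8 + 7*U²)
(D + X(2))² = (13005 + (8 + 7*2²))² = (13005 + (8 + 7*4))² = (13005 + (8 + 28))² = (13005 + 36)² = 13041² = 170067681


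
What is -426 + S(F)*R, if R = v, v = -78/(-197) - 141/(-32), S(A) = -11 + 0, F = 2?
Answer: -3018507/6304 ≈ -478.82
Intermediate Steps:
S(A) = -11
v = 30273/6304 (v = -78*(-1/197) - 141*(-1/32) = 78/197 + 141/32 = 30273/6304 ≈ 4.8022)
R = 30273/6304 ≈ 4.8022
-426 + S(F)*R = -426 - 11*30273/6304 = -426 - 333003/6304 = -3018507/6304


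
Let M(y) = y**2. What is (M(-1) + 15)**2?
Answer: 256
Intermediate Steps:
(M(-1) + 15)**2 = ((-1)**2 + 15)**2 = (1 + 15)**2 = 16**2 = 256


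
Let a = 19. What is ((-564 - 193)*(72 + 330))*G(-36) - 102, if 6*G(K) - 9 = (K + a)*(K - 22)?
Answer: -50465507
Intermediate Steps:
G(K) = 3/2 + (-22 + K)*(19 + K)/6 (G(K) = 3/2 + ((K + 19)*(K - 22))/6 = 3/2 + ((19 + K)*(-22 + K))/6 = 3/2 + ((-22 + K)*(19 + K))/6 = 3/2 + (-22 + K)*(19 + K)/6)
((-564 - 193)*(72 + 330))*G(-36) - 102 = ((-564 - 193)*(72 + 330))*(-409/6 - 1/2*(-36) + (1/6)*(-36)**2) - 102 = (-757*402)*(-409/6 + 18 + (1/6)*1296) - 102 = -304314*(-409/6 + 18 + 216) - 102 = -304314*995/6 - 102 = -50465405 - 102 = -50465507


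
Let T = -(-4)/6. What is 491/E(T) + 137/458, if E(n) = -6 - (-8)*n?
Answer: -168590/229 ≈ -736.20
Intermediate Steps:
T = 2/3 (T = -(-4)/6 = -1*(-2/3) = 2/3 ≈ 0.66667)
E(n) = -6 + 8*n
491/E(T) + 137/458 = 491/(-6 + 8*(2/3)) + 137/458 = 491/(-6 + 16/3) + 137*(1/458) = 491/(-2/3) + 137/458 = 491*(-3/2) + 137/458 = -1473/2 + 137/458 = -168590/229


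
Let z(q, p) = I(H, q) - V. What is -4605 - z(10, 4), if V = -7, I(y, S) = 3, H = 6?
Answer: -4615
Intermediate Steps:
z(q, p) = 10 (z(q, p) = 3 - 1*(-7) = 3 + 7 = 10)
-4605 - z(10, 4) = -4605 - 1*10 = -4605 - 10 = -4615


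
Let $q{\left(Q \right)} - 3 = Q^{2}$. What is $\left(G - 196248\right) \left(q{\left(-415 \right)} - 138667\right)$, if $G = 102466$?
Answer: $-3147417702$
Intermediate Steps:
$q{\left(Q \right)} = 3 + Q^{2}$
$\left(G - 196248\right) \left(q{\left(-415 \right)} - 138667\right) = \left(102466 - 196248\right) \left(\left(3 + \left(-415\right)^{2}\right) - 138667\right) = - 93782 \left(\left(3 + 172225\right) - 138667\right) = - 93782 \left(172228 - 138667\right) = \left(-93782\right) 33561 = -3147417702$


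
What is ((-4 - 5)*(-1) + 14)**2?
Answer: 529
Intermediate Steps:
((-4 - 5)*(-1) + 14)**2 = (-9*(-1) + 14)**2 = (9 + 14)**2 = 23**2 = 529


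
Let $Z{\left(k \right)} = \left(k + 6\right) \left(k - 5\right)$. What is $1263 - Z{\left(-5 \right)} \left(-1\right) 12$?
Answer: $1143$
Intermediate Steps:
$Z{\left(k \right)} = \left(-5 + k\right) \left(6 + k\right)$ ($Z{\left(k \right)} = \left(6 + k\right) \left(-5 + k\right) = \left(-5 + k\right) \left(6 + k\right)$)
$1263 - Z{\left(-5 \right)} \left(-1\right) 12 = 1263 - \left(-30 - 5 + \left(-5\right)^{2}\right) \left(-1\right) 12 = 1263 - \left(-30 - 5 + 25\right) \left(-1\right) 12 = 1263 - \left(-10\right) \left(-1\right) 12 = 1263 - 10 \cdot 12 = 1263 - 120 = 1143$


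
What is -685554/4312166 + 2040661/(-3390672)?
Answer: -5562078867007/7310570257776 ≈ -0.76083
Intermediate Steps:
-685554/4312166 + 2040661/(-3390672) = -685554*1/4312166 + 2040661*(-1/3390672) = -342777/2156083 - 2040661/3390672 = -5562078867007/7310570257776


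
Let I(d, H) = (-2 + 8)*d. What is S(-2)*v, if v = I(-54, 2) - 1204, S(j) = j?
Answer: 3056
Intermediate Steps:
I(d, H) = 6*d
v = -1528 (v = 6*(-54) - 1204 = -324 - 1204 = -1528)
S(-2)*v = -2*(-1528) = 3056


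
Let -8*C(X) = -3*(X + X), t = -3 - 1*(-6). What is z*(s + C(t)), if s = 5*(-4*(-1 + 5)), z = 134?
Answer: -20837/2 ≈ -10419.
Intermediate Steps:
t = 3 (t = -3 + 6 = 3)
s = -80 (s = 5*(-4*4) = 5*(-16) = -80)
C(X) = 3*X/4 (C(X) = -(-3)*(X + X)/8 = -(-3)*2*X/8 = -(-3)*X/4 = 3*X/4)
z*(s + C(t)) = 134*(-80 + (¾)*3) = 134*(-80 + 9/4) = 134*(-311/4) = -20837/2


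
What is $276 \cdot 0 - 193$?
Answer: $-193$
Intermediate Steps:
$276 \cdot 0 - 193 = 0 - 193 = -193$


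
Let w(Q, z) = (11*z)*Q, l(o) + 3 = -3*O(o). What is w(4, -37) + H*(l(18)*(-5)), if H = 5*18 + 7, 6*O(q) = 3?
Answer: 1109/2 ≈ 554.50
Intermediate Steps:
O(q) = 1/2 (O(q) = (1/6)*3 = 1/2)
l(o) = -9/2 (l(o) = -3 - 3*1/2 = -3 - 3/2 = -9/2)
w(Q, z) = 11*Q*z
H = 97 (H = 90 + 7 = 97)
w(4, -37) + H*(l(18)*(-5)) = 11*4*(-37) + 97*(-9/2*(-5)) = -1628 + 97*(45/2) = -1628 + 4365/2 = 1109/2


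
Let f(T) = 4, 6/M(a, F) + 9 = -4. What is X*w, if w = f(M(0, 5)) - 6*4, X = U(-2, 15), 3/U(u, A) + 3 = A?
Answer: -5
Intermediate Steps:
U(u, A) = 3/(-3 + A)
M(a, F) = -6/13 (M(a, F) = 6/(-9 - 4) = 6/(-13) = 6*(-1/13) = -6/13)
X = ¼ (X = 3/(-3 + 15) = 3/12 = 3*(1/12) = ¼ ≈ 0.25000)
w = -20 (w = 4 - 6*4 = 4 - 24 = -20)
X*w = (¼)*(-20) = -5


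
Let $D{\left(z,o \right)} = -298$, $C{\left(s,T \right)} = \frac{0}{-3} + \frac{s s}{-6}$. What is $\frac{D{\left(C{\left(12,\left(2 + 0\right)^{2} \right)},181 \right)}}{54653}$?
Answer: $- \frac{298}{54653} \approx -0.0054526$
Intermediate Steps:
$C{\left(s,T \right)} = - \frac{s^{2}}{6}$ ($C{\left(s,T \right)} = 0 \left(- \frac{1}{3}\right) + s^{2} \left(- \frac{1}{6}\right) = 0 - \frac{s^{2}}{6} = - \frac{s^{2}}{6}$)
$\frac{D{\left(C{\left(12,\left(2 + 0\right)^{2} \right)},181 \right)}}{54653} = - \frac{298}{54653}$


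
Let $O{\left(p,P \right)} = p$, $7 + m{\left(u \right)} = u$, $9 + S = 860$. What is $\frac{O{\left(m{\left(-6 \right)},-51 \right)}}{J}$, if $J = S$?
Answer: $- \frac{13}{851} \approx -0.015276$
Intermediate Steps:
$S = 851$ ($S = -9 + 860 = 851$)
$m{\left(u \right)} = -7 + u$
$J = 851$
$\frac{O{\left(m{\left(-6 \right)},-51 \right)}}{J} = \frac{-7 - 6}{851} = \left(-13\right) \frac{1}{851} = - \frac{13}{851}$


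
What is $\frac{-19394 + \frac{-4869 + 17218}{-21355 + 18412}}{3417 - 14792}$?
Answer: $\frac{57088891}{33476625} \approx 1.7053$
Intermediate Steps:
$\frac{-19394 + \frac{-4869 + 17218}{-21355 + 18412}}{3417 - 14792} = \frac{-19394 + \frac{12349}{-2943}}{-11375} = \left(-19394 + 12349 \left(- \frac{1}{2943}\right)\right) \left(- \frac{1}{11375}\right) = \left(-19394 - \frac{12349}{2943}\right) \left(- \frac{1}{11375}\right) = \left(- \frac{57088891}{2943}\right) \left(- \frac{1}{11375}\right) = \frac{57088891}{33476625}$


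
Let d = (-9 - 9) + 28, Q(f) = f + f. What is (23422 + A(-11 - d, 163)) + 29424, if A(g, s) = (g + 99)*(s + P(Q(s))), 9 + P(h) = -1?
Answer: 64780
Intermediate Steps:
Q(f) = 2*f
P(h) = -10 (P(h) = -9 - 1 = -10)
d = 10 (d = -18 + 28 = 10)
A(g, s) = (-10 + s)*(99 + g) (A(g, s) = (g + 99)*(s - 10) = (99 + g)*(-10 + s) = (-10 + s)*(99 + g))
(23422 + A(-11 - d, 163)) + 29424 = (23422 + (-990 - 10*(-11 - 1*10) + 99*163 + (-11 - 1*10)*163)) + 29424 = (23422 + (-990 - 10*(-11 - 10) + 16137 + (-11 - 10)*163)) + 29424 = (23422 + (-990 - 10*(-21) + 16137 - 21*163)) + 29424 = (23422 + (-990 + 210 + 16137 - 3423)) + 29424 = (23422 + 11934) + 29424 = 35356 + 29424 = 64780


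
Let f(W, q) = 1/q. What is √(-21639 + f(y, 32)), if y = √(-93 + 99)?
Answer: I*√1384894/8 ≈ 147.1*I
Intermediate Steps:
y = √6 ≈ 2.4495
√(-21639 + f(y, 32)) = √(-21639 + 1/32) = √(-692447/32) = I*√1384894/8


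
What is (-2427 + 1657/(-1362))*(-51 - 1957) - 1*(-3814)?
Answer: 3323057258/681 ≈ 4.8797e+6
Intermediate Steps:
(-2427 + 1657/(-1362))*(-51 - 1957) - 1*(-3814) = (-2427 + 1657*(-1/1362))*(-2008) + 3814 = (-2427 - 1657/1362)*(-2008) + 3814 = -3307231/1362*(-2008) + 3814 = 3320459924/681 + 3814 = 3323057258/681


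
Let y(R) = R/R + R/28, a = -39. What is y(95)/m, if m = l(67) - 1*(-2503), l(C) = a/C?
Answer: 8241/4694536 ≈ 0.0017554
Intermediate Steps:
l(C) = -39/C
y(R) = 1 + R/28 (y(R) = 1 + R*(1/28) = 1 + R/28)
m = 167662/67 (m = -39/67 - 1*(-2503) = -39*1/67 + 2503 = -39/67 + 2503 = 167662/67 ≈ 2502.4)
y(95)/m = (1 + (1/28)*95)/(167662/67) = (1 + 95/28)*(67/167662) = (123/28)*(67/167662) = 8241/4694536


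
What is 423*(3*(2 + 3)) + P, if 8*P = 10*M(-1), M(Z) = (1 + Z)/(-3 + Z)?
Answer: 6345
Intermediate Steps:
M(Z) = (1 + Z)/(-3 + Z)
P = 0 (P = (10*((1 - 1)/(-3 - 1)))/8 = (10*(0/(-4)))/8 = (10*(-1/4*0))/8 = (10*0)/8 = (1/8)*0 = 0)
423*(3*(2 + 3)) + P = 423*(3*(2 + 3)) + 0 = 423*(3*5) + 0 = 423*15 + 0 = 6345 + 0 = 6345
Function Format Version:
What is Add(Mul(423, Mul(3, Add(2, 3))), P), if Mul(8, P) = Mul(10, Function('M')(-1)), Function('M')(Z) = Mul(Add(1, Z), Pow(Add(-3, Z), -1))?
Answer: 6345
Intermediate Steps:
Function('M')(Z) = Mul(Pow(Add(-3, Z), -1), Add(1, Z))
P = 0 (P = Mul(Rational(1, 8), Mul(10, Mul(Pow(Add(-3, -1), -1), Add(1, -1)))) = Mul(Rational(1, 8), Mul(10, Mul(Pow(-4, -1), 0))) = Mul(Rational(1, 8), Mul(10, Mul(Rational(-1, 4), 0))) = Mul(Rational(1, 8), Mul(10, 0)) = Mul(Rational(1, 8), 0) = 0)
Add(Mul(423, Mul(3, Add(2, 3))), P) = Add(Mul(423, Mul(3, Add(2, 3))), 0) = Add(Mul(423, Mul(3, 5)), 0) = Add(Mul(423, 15), 0) = Add(6345, 0) = 6345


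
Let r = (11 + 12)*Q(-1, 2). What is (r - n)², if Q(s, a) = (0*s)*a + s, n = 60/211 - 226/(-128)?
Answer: 114429975625/182358016 ≈ 627.50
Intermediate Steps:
n = 27683/13504 (n = 60*(1/211) - 226*(-1/128) = 60/211 + 113/64 = 27683/13504 ≈ 2.0500)
Q(s, a) = s (Q(s, a) = 0*a + s = 0 + s = s)
r = -23 (r = (11 + 12)*(-1) = 23*(-1) = -23)
(r - n)² = (-23 - 1*27683/13504)² = (-23 - 27683/13504)² = (-338275/13504)² = 114429975625/182358016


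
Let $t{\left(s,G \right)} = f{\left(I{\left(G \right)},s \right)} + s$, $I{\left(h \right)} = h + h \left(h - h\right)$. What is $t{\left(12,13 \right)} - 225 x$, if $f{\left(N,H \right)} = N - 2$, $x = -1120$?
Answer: $252023$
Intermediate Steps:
$I{\left(h \right)} = h$ ($I{\left(h \right)} = h + h 0 = h + 0 = h$)
$f{\left(N,H \right)} = -2 + N$
$t{\left(s,G \right)} = -2 + G + s$ ($t{\left(s,G \right)} = \left(-2 + G\right) + s = -2 + G + s$)
$t{\left(12,13 \right)} - 225 x = \left(-2 + 13 + 12\right) - -252000 = 23 + 252000 = 252023$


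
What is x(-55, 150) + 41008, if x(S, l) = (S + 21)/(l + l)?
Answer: 6151183/150 ≈ 41008.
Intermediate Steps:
x(S, l) = (21 + S)/(2*l) (x(S, l) = (21 + S)/((2*l)) = (21 + S)*(1/(2*l)) = (21 + S)/(2*l))
x(-55, 150) + 41008 = (1/2)*(21 - 55)/150 + 41008 = (1/2)*(1/150)*(-34) + 41008 = -17/150 + 41008 = 6151183/150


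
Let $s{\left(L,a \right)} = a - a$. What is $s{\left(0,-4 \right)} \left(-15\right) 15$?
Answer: $0$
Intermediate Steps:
$s{\left(L,a \right)} = 0$
$s{\left(0,-4 \right)} \left(-15\right) 15 = 0 \left(-15\right) 15 = 0 \cdot 15 = 0$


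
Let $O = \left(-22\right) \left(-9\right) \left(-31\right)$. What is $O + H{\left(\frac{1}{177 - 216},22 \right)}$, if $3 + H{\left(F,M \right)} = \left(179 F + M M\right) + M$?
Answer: $- \frac{219944}{39} \approx -5639.6$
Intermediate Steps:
$O = -6138$ ($O = 198 \left(-31\right) = -6138$)
$H{\left(F,M \right)} = -3 + M + M^{2} + 179 F$ ($H{\left(F,M \right)} = -3 + \left(\left(179 F + M M\right) + M\right) = -3 + \left(\left(179 F + M^{2}\right) + M\right) = -3 + \left(\left(M^{2} + 179 F\right) + M\right) = -3 + \left(M + M^{2} + 179 F\right) = -3 + M + M^{2} + 179 F$)
$O + H{\left(\frac{1}{177 - 216},22 \right)} = -6138 + \left(-3 + 22 + 22^{2} + \frac{179}{177 - 216}\right) = -6138 + \left(-3 + 22 + 484 + \frac{179}{-39}\right) = -6138 + \left(-3 + 22 + 484 + 179 \left(- \frac{1}{39}\right)\right) = -6138 + \left(-3 + 22 + 484 - \frac{179}{39}\right) = -6138 + \frac{19438}{39} = - \frac{219944}{39}$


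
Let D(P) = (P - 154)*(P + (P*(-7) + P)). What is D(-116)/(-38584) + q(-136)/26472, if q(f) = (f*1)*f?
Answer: 75924451/15959307 ≈ 4.7574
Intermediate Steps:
D(P) = -5*P*(-154 + P) (D(P) = (-154 + P)*(P + (-7*P + P)) = (-154 + P)*(P - 6*P) = (-154 + P)*(-5*P) = -5*P*(-154 + P))
q(f) = f**2 (q(f) = f*f = f**2)
D(-116)/(-38584) + q(-136)/26472 = (5*(-116)*(154 - 1*(-116)))/(-38584) + (-136)**2/26472 = (5*(-116)*(154 + 116))*(-1/38584) + 18496*(1/26472) = (5*(-116)*270)*(-1/38584) + 2312/3309 = -156600*(-1/38584) + 2312/3309 = 19575/4823 + 2312/3309 = 75924451/15959307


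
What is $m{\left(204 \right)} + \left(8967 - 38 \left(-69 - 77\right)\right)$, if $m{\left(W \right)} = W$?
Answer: $14719$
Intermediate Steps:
$m{\left(204 \right)} + \left(8967 - 38 \left(-69 - 77\right)\right) = 204 + \left(8967 - 38 \left(-69 - 77\right)\right) = 204 + \left(8967 - -5548\right) = 204 + \left(8967 + 5548\right) = 204 + 14515 = 14719$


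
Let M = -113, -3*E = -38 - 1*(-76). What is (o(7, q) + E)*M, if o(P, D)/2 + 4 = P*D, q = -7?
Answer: 40228/3 ≈ 13409.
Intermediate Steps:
E = -38/3 (E = -(-38 - 1*(-76))/3 = -(-38 + 76)/3 = -1/3*38 = -38/3 ≈ -12.667)
o(P, D) = -8 + 2*D*P (o(P, D) = -8 + 2*(P*D) = -8 + 2*(D*P) = -8 + 2*D*P)
(o(7, q) + E)*M = ((-8 + 2*(-7)*7) - 38/3)*(-113) = ((-8 - 98) - 38/3)*(-113) = (-106 - 38/3)*(-113) = -356/3*(-113) = 40228/3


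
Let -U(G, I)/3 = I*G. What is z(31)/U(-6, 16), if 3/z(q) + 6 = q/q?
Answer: -1/480 ≈ -0.0020833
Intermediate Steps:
z(q) = -3/5 (z(q) = 3/(-6 + q/q) = 3/(-6 + 1) = 3/(-5) = 3*(-1/5) = -3/5)
U(G, I) = -3*G*I (U(G, I) = -3*I*G = -3*G*I)
z(31)/U(-6, 16) = -3/(5*((-3*(-6)*16))) = -3/5/288 = -3/5*1/288 = -1/480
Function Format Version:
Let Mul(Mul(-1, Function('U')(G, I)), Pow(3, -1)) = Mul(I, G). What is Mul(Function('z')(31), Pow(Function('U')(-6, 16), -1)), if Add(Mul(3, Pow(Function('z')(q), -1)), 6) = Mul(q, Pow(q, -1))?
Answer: Rational(-1, 480) ≈ -0.0020833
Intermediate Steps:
Function('z')(q) = Rational(-3, 5) (Function('z')(q) = Mul(3, Pow(Add(-6, Mul(q, Pow(q, -1))), -1)) = Mul(3, Pow(Add(-6, 1), -1)) = Mul(3, Pow(-5, -1)) = Mul(3, Rational(-1, 5)) = Rational(-3, 5))
Function('U')(G, I) = Mul(-3, G, I) (Function('U')(G, I) = Mul(-3, Mul(I, G)) = Mul(-3, Mul(G, I)) = Mul(-3, G, I))
Mul(Function('z')(31), Pow(Function('U')(-6, 16), -1)) = Mul(Rational(-3, 5), Pow(Mul(-3, -6, 16), -1)) = Mul(Rational(-3, 5), Pow(288, -1)) = Mul(Rational(-3, 5), Rational(1, 288)) = Rational(-1, 480)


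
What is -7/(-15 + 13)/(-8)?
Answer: -7/16 ≈ -0.43750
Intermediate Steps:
-7/(-15 + 13)/(-8) = -7/(-2)*(-⅛) = -7*(-½)*(-⅛) = (7/2)*(-⅛) = -7/16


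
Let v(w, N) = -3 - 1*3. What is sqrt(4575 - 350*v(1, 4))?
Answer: 5*sqrt(267) ≈ 81.701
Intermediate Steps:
v(w, N) = -6 (v(w, N) = -3 - 3 = -6)
sqrt(4575 - 350*v(1, 4)) = sqrt(4575 - 350*(-6)) = sqrt(4575 + 2100) = sqrt(6675) = 5*sqrt(267)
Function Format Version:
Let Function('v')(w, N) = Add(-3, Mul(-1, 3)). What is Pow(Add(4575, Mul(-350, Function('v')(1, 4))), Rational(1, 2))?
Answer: Mul(5, Pow(267, Rational(1, 2))) ≈ 81.701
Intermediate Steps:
Function('v')(w, N) = -6 (Function('v')(w, N) = Add(-3, -3) = -6)
Pow(Add(4575, Mul(-350, Function('v')(1, 4))), Rational(1, 2)) = Pow(Add(4575, Mul(-350, -6)), Rational(1, 2)) = Pow(Add(4575, 2100), Rational(1, 2)) = Pow(6675, Rational(1, 2)) = Mul(5, Pow(267, Rational(1, 2)))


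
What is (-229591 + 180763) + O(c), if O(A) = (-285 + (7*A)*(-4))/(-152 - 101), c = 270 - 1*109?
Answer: -12348691/253 ≈ -48809.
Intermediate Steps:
c = 161 (c = 270 - 109 = 161)
O(A) = 285/253 + 28*A/253 (O(A) = (-285 - 28*A)/(-253) = (-285 - 28*A)*(-1/253) = 285/253 + 28*A/253)
(-229591 + 180763) + O(c) = (-229591 + 180763) + (285/253 + (28/253)*161) = -48828 + (285/253 + 196/11) = -48828 + 4793/253 = -12348691/253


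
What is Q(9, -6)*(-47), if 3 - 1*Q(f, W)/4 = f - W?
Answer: 2256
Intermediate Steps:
Q(f, W) = 12 - 4*f + 4*W (Q(f, W) = 12 - 4*(f - W) = 12 + (-4*f + 4*W) = 12 - 4*f + 4*W)
Q(9, -6)*(-47) = (12 - 4*9 + 4*(-6))*(-47) = (12 - 36 - 24)*(-47) = -48*(-47) = 2256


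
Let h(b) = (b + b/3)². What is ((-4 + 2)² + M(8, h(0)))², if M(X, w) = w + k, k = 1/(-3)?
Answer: 121/9 ≈ 13.444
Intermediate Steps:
k = -⅓ ≈ -0.33333
h(b) = 16*b²/9 (h(b) = (b + b*(⅓))² = (b + b/3)² = (4*b/3)² = 16*b²/9)
M(X, w) = -⅓ + w (M(X, w) = w - ⅓ = -⅓ + w)
((-4 + 2)² + M(8, h(0)))² = ((-4 + 2)² + (-⅓ + (16/9)*0²))² = ((-2)² + (-⅓ + (16/9)*0))² = (4 + (-⅓ + 0))² = (4 - ⅓)² = (11/3)² = 121/9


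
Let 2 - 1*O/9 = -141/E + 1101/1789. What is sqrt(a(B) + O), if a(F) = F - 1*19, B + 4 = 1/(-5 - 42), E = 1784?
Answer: I*sqrt(55402520490428938)/75002036 ≈ 3.1383*I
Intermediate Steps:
B = -189/47 (B = -4 + 1/(-5 - 42) = -4 + 1/(-47) = -4 - 1/47 = -189/47 ≈ -4.0213)
a(F) = -19 + F (a(F) = F - 19 = -19 + F)
O = 42040953/3191576 (O = 18 - 9*(-141/1784 + 1101/1789) = 18 - 9*1711935/3191576 = 18 - 15407415/3191576 = 42040953/3191576 ≈ 13.172)
sqrt(a(B) + O) = sqrt((-19 - 189/47) + 42040953/3191576) = sqrt(-1082/47 + 42040953/3191576) = sqrt(-1477360441/150004072) = I*sqrt(55402520490428938)/75002036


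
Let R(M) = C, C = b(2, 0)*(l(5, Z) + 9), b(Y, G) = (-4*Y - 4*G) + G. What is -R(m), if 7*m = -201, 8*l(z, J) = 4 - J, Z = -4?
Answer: 80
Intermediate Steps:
l(z, J) = ½ - J/8 (l(z, J) = (4 - J)/8 = ½ - J/8)
b(Y, G) = -4*Y - 3*G (b(Y, G) = (-4*G - 4*Y) + G = -4*Y - 3*G)
m = -201/7 (m = (⅐)*(-201) = -201/7 ≈ -28.714)
C = -80 (C = (-4*2 - 3*0)*((½ - ⅛*(-4)) + 9) = (-8 + 0)*((½ + ½) + 9) = -8*(1 + 9) = -8*10 = -80)
R(M) = -80
-R(m) = -1*(-80) = 80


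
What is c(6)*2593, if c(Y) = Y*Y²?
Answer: 560088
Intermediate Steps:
c(Y) = Y³
c(6)*2593 = 6³*2593 = 216*2593 = 560088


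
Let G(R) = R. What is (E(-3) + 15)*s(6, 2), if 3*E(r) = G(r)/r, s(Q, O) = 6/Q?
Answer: 46/3 ≈ 15.333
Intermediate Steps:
E(r) = ⅓ (E(r) = (r/r)/3 = (⅓)*1 = ⅓)
(E(-3) + 15)*s(6, 2) = (⅓ + 15)*(6/6) = 46*(6*(⅙))/3 = (46/3)*1 = 46/3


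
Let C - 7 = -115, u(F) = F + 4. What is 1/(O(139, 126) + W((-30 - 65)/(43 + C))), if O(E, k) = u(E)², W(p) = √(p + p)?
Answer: 265837/5436100775 - √494/5436100775 ≈ 4.8898e-5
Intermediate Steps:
u(F) = 4 + F
C = -108 (C = 7 - 115 = -108)
W(p) = √2*√p (W(p) = √(2*p) = √2*√p)
O(E, k) = (4 + E)²
1/(O(139, 126) + W((-30 - 65)/(43 + C))) = 1/((4 + 139)² + √2*√((-30 - 65)/(43 - 108))) = 1/(143² + √2*√(-95/(-65))) = 1/(20449 + √2*√(-95*(-1/65))) = 1/(20449 + √2*√(19/13)) = 1/(20449 + √2*(√247/13)) = 1/(20449 + √494/13)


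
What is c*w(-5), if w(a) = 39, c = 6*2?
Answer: 468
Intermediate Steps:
c = 12
c*w(-5) = 12*39 = 468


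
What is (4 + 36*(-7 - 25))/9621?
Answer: -1148/9621 ≈ -0.11932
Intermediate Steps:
(4 + 36*(-7 - 25))/9621 = (4 + 36*(-32))*(1/9621) = (4 - 1152)*(1/9621) = -1148*1/9621 = -1148/9621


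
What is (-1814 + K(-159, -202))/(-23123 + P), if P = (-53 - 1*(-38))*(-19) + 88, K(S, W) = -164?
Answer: 989/11375 ≈ 0.086945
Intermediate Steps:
P = 373 (P = (-53 + 38)*(-19) + 88 = -15*(-19) + 88 = 285 + 88 = 373)
(-1814 + K(-159, -202))/(-23123 + P) = (-1814 - 164)/(-23123 + 373) = -1978/(-22750) = -1978*(-1/22750) = 989/11375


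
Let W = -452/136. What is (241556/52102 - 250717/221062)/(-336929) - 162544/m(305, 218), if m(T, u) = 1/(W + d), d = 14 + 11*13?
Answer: -823956205372496160967973/32985707846500466 ≈ -2.4979e+7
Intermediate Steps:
d = 157 (d = 14 + 143 = 157)
W = -113/34 (W = -452*1/136 = -113/34 ≈ -3.3235)
m(T, u) = 34/5225 (m(T, u) = 1/(-113/34 + 157) = 1/(5225/34) = 34/5225)
(241556/52102 - 250717/221062)/(-336929) - 162544/m(305, 218) = (241556/52102 - 250717/221062)/(-336929) - 162544/34/5225 = (241556*(1/52102) - 250717*1/221062)*(-1/336929) - 162544*5225/34 = (120778/26051 - 250717/221062)*(-1/336929) - 424646200/17 = (20167997669/5758886162)*(-1/336929) - 424646200/17 = -20167997669/1940335755676498 - 424646200/17 = -823956205372496160967973/32985707846500466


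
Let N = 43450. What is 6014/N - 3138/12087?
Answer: -134293/1107975 ≈ -0.12121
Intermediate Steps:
6014/N - 3138/12087 = 6014/43450 - 3138/12087 = 6014*(1/43450) - 3138*1/12087 = 3007/21725 - 1046/4029 = -134293/1107975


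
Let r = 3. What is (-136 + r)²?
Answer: 17689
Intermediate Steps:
(-136 + r)² = (-136 + 3)² = (-133)² = 17689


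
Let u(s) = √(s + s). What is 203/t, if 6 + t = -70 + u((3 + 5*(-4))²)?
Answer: -7714/2599 - 3451*√2/5198 ≈ -3.9070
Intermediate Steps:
u(s) = √2*√s (u(s) = √(2*s) = √2*√s)
t = -76 + 17*√2 (t = -6 + (-70 + √2*√((3 + 5*(-4))²)) = -6 + (-70 + √2*√((3 - 20)²)) = -6 + (-70 + √2*√((-17)²)) = -6 + (-70 + √2*√289) = -6 + (-70 + √2*17) = -6 + (-70 + 17*√2) = -76 + 17*√2 ≈ -51.958)
203/t = 203/(-76 + 17*√2)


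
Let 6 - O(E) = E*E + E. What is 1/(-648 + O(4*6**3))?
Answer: -1/748002 ≈ -1.3369e-6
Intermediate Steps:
O(E) = 6 - E - E**2 (O(E) = 6 - (E*E + E) = 6 - (E**2 + E) = 6 - (E + E**2) = 6 + (-E - E**2) = 6 - E - E**2)
1/(-648 + O(4*6**3)) = 1/(-648 + (6 - 4*6**3 - (4*6**3)**2)) = 1/(-648 + (6 - 4*216 - (4*216)**2)) = 1/(-648 + (6 - 1*864 - 1*864**2)) = 1/(-648 + (6 - 864 - 1*746496)) = 1/(-648 + (6 - 864 - 746496)) = 1/(-648 - 747354) = 1/(-748002) = -1/748002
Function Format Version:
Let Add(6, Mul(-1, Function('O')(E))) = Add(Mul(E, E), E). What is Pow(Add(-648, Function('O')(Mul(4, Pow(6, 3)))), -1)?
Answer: Rational(-1, 748002) ≈ -1.3369e-6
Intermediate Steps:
Function('O')(E) = Add(6, Mul(-1, E), Mul(-1, Pow(E, 2))) (Function('O')(E) = Add(6, Mul(-1, Add(Mul(E, E), E))) = Add(6, Mul(-1, Add(Pow(E, 2), E))) = Add(6, Mul(-1, Add(E, Pow(E, 2)))) = Add(6, Add(Mul(-1, E), Mul(-1, Pow(E, 2)))) = Add(6, Mul(-1, E), Mul(-1, Pow(E, 2))))
Pow(Add(-648, Function('O')(Mul(4, Pow(6, 3)))), -1) = Pow(Add(-648, Add(6, Mul(-1, Mul(4, Pow(6, 3))), Mul(-1, Pow(Mul(4, Pow(6, 3)), 2)))), -1) = Pow(Add(-648, Add(6, Mul(-1, Mul(4, 216)), Mul(-1, Pow(Mul(4, 216), 2)))), -1) = Pow(Add(-648, Add(6, Mul(-1, 864), Mul(-1, Pow(864, 2)))), -1) = Pow(Add(-648, Add(6, -864, Mul(-1, 746496))), -1) = Pow(Add(-648, Add(6, -864, -746496)), -1) = Pow(Add(-648, -747354), -1) = Pow(-748002, -1) = Rational(-1, 748002)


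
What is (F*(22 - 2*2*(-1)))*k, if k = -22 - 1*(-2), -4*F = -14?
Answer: -1820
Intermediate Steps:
F = 7/2 (F = -¼*(-14) = 7/2 ≈ 3.5000)
k = -20 (k = -22 + 2 = -20)
(F*(22 - 2*2*(-1)))*k = (7*(22 - 2*2*(-1))/2)*(-20) = (7*(22 - 4*(-1))/2)*(-20) = (7*(22 + 4)/2)*(-20) = ((7/2)*26)*(-20) = 91*(-20) = -1820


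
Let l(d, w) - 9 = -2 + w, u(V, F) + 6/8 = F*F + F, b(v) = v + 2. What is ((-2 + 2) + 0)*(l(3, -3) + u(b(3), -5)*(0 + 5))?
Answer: 0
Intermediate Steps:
b(v) = 2 + v
u(V, F) = -3/4 + F + F**2 (u(V, F) = -3/4 + (F*F + F) = -3/4 + (F**2 + F) = -3/4 + (F + F**2) = -3/4 + F + F**2)
l(d, w) = 7 + w (l(d, w) = 9 + (-2 + w) = 7 + w)
((-2 + 2) + 0)*(l(3, -3) + u(b(3), -5)*(0 + 5)) = ((-2 + 2) + 0)*((7 - 3) + (-3/4 - 5 + (-5)**2)*(0 + 5)) = (0 + 0)*(4 + (-3/4 - 5 + 25)*5) = 0*(4 + (77/4)*5) = 0*(4 + 385/4) = 0*(401/4) = 0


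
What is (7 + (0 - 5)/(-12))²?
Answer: 7921/144 ≈ 55.007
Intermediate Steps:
(7 + (0 - 5)/(-12))² = (7 - 5*(-1/12))² = (7 + 5/12)² = (89/12)² = 7921/144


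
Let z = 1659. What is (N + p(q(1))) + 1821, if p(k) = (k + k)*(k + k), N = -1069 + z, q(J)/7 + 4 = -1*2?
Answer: 9467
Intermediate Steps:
q(J) = -42 (q(J) = -28 + 7*(-1*2) = -28 + 7*(-2) = -28 - 14 = -42)
N = 590 (N = -1069 + 1659 = 590)
p(k) = 4*k**2 (p(k) = (2*k)*(2*k) = 4*k**2)
(N + p(q(1))) + 1821 = (590 + 4*(-42)**2) + 1821 = (590 + 4*1764) + 1821 = (590 + 7056) + 1821 = 7646 + 1821 = 9467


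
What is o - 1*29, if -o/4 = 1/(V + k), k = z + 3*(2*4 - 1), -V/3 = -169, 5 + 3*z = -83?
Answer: -10849/374 ≈ -29.008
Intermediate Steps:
z = -88/3 (z = -5/3 + (⅓)*(-83) = -5/3 - 83/3 = -88/3 ≈ -29.333)
V = 507 (V = -3*(-169) = 507)
k = -25/3 (k = -88/3 + 3*(2*4 - 1) = -88/3 + 3*(8 - 1) = -88/3 + 3*7 = -88/3 + 21 = -25/3 ≈ -8.3333)
o = -3/374 (o = -4/(507 - 25/3) = -4/1496/3 = -4*3/1496 = -3/374 ≈ -0.0080214)
o - 1*29 = -3/374 - 1*29 = -3/374 - 29 = -10849/374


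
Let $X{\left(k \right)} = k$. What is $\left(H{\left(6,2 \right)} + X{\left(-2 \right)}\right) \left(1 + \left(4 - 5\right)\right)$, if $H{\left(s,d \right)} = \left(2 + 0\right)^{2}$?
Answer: $0$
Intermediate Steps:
$H{\left(s,d \right)} = 4$ ($H{\left(s,d \right)} = 2^{2} = 4$)
$\left(H{\left(6,2 \right)} + X{\left(-2 \right)}\right) \left(1 + \left(4 - 5\right)\right) = \left(4 - 2\right) \left(1 + \left(4 - 5\right)\right) = 2 \left(1 + \left(4 - 5\right)\right) = 2 \left(1 - 1\right) = 2 \cdot 0 = 0$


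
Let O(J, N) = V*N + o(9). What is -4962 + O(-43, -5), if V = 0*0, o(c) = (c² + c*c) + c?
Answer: -4791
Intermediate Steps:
o(c) = c + 2*c² (o(c) = (c² + c²) + c = 2*c² + c = c + 2*c²)
V = 0
O(J, N) = 171 (O(J, N) = 0*N + 9*(1 + 2*9) = 0 + 9*(1 + 18) = 0 + 9*19 = 0 + 171 = 171)
-4962 + O(-43, -5) = -4962 + 171 = -4791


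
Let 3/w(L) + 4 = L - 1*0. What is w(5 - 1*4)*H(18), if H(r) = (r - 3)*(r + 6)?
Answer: -360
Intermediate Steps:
w(L) = 3/(-4 + L) (w(L) = 3/(-4 + (L - 1*0)) = 3/(-4 + (L + 0)) = 3/(-4 + L))
H(r) = (-3 + r)*(6 + r)
w(5 - 1*4)*H(18) = (3/(-4 + (5 - 1*4)))*(-18 + 18² + 3*18) = (3/(-4 + (5 - 4)))*(-18 + 324 + 54) = (3/(-4 + 1))*360 = (3/(-3))*360 = (3*(-⅓))*360 = -1*360 = -360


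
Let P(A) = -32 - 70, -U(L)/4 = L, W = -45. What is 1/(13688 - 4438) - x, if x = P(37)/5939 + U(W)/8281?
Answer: -2026130641/454922945750 ≈ -0.0044538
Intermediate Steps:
U(L) = -4*L
P(A) = -102
x = 224358/49180859 (x = -102/5939 - 4*(-45)/8281 = -102*1/5939 + 180*(1/8281) = -102/5939 + 180/8281 = 224358/49180859 ≈ 0.0045619)
1/(13688 - 4438) - x = 1/(13688 - 4438) - 1*224358/49180859 = 1/9250 - 224358/49180859 = -2026130641/454922945750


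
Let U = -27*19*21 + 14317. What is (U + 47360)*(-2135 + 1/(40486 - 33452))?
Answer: -382227675228/3517 ≈ -1.0868e+8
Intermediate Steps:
U = 3544 (U = -513*21 + 14317 = -10773 + 14317 = 3544)
(U + 47360)*(-2135 + 1/(40486 - 33452)) = (3544 + 47360)*(-2135 + 1/(40486 - 33452)) = 50904*(-2135 + 1/7034) = 50904*(-15017589/7034) = -382227675228/3517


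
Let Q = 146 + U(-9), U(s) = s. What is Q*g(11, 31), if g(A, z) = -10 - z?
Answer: -5617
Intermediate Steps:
Q = 137 (Q = 146 - 9 = 137)
Q*g(11, 31) = 137*(-10 - 1*31) = 137*(-10 - 31) = 137*(-41) = -5617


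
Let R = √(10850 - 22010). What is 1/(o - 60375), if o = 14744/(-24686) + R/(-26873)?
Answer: -6642555661135050993259/401048265384490979780322001 + 24564552705462*I*√310/401048265384490979780322001 ≈ -1.6563e-5 + 1.0784e-12*I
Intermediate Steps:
R = 6*I*√310 (R = √(-11160) = 6*I*√310 ≈ 105.64*I)
o = -7372/12343 - 6*I*√310/26873 (o = 14744/(-24686) + (6*I*√310)/(-26873) = 14744*(-1/24686) + (6*I*√310)*(-1/26873) = -7372/12343 - 6*I*√310/26873 ≈ -0.59726 - 0.0039311*I)
1/(o - 60375) = 1/((-7372/12343 - 6*I*√310/26873) - 60375) = 1/(-745215997/12343 - 6*I*√310/26873)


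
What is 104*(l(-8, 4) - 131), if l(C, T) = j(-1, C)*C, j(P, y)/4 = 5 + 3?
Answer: -40248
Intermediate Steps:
j(P, y) = 32 (j(P, y) = 4*(5 + 3) = 4*8 = 32)
l(C, T) = 32*C
104*(l(-8, 4) - 131) = 104*(32*(-8) - 131) = 104*(-256 - 131) = 104*(-387) = -40248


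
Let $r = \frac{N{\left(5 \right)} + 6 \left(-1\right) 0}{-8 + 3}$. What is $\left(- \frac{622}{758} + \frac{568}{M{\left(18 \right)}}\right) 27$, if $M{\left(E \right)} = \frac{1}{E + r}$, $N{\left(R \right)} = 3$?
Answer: $\frac{505631943}{1895} \approx 2.6682 \cdot 10^{5}$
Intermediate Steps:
$r = - \frac{3}{5}$ ($r = \frac{3 + 6 \left(-1\right) 0}{-8 + 3} = \frac{3 - 0}{-5} = \left(3 + 0\right) \left(- \frac{1}{5}\right) = 3 \left(- \frac{1}{5}\right) = - \frac{3}{5} \approx -0.6$)
$M{\left(E \right)} = \frac{1}{- \frac{3}{5} + E}$ ($M{\left(E \right)} = \frac{1}{E - \frac{3}{5}} = \frac{1}{- \frac{3}{5} + E}$)
$\left(- \frac{622}{758} + \frac{568}{M{\left(18 \right)}}\right) 27 = \left(- \frac{622}{758} + \frac{568}{5 \frac{1}{-3 + 5 \cdot 18}}\right) 27 = \left(\left(-622\right) \frac{1}{758} + \frac{568}{5 \frac{1}{-3 + 90}}\right) 27 = \left(- \frac{311}{379} + \frac{568}{5 \cdot \frac{1}{87}}\right) 27 = \left(- \frac{311}{379} + \frac{568}{\frac{5}{87}}\right) 27 = \left(- \frac{311}{379} + 568 \cdot \frac{87}{5}\right) 27 = \left(- \frac{311}{379} + \frac{49416}{5}\right) 27 = \frac{18727109}{1895} \cdot 27 = \frac{505631943}{1895}$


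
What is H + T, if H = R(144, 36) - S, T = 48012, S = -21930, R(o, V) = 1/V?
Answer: 2517913/36 ≈ 69942.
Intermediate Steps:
H = 789481/36 (H = 1/36 - 1*(-21930) = 1/36 + 21930 = 789481/36 ≈ 21930.)
H + T = 789481/36 + 48012 = 2517913/36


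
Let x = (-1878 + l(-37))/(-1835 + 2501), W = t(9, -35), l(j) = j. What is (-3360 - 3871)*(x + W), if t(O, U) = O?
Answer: -29495249/666 ≈ -44287.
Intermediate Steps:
W = 9
x = -1915/666 (x = (-1878 - 37)/(-1835 + 2501) = -1915/666 ≈ -2.8754)
(-3360 - 3871)*(x + W) = (-3360 - 3871)*(-1915/666 + 9) = -7231*4079/666 = -29495249/666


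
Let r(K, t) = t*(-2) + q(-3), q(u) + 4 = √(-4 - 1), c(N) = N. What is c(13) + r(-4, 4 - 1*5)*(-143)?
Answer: 299 - 143*I*√5 ≈ 299.0 - 319.76*I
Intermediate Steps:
q(u) = -4 + I*√5 (q(u) = -4 + √(-4 - 1) = -4 + √(-5) = -4 + I*√5)
r(K, t) = -4 - 2*t + I*√5 (r(K, t) = t*(-2) + (-4 + I*√5) = -2*t + (-4 + I*√5) = -4 - 2*t + I*√5)
c(13) + r(-4, 4 - 1*5)*(-143) = 13 + (-4 - 2*(4 - 1*5) + I*√5)*(-143) = 13 + (-4 - 2*(4 - 5) + I*√5)*(-143) = 13 + (-4 - 2*(-1) + I*√5)*(-143) = 13 + (-4 + 2 + I*√5)*(-143) = 13 + (-2 + I*√5)*(-143) = 13 + (286 - 143*I*√5) = 299 - 143*I*√5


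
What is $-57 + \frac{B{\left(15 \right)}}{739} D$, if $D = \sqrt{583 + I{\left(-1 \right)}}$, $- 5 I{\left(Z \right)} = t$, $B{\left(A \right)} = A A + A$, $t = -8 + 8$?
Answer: $-57 + \frac{240 \sqrt{583}}{739} \approx -49.158$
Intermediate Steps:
$t = 0$
$B{\left(A \right)} = A + A^{2}$ ($B{\left(A \right)} = A^{2} + A = A + A^{2}$)
$I{\left(Z \right)} = 0$ ($I{\left(Z \right)} = \left(- \frac{1}{5}\right) 0 = 0$)
$D = \sqrt{583}$ ($D = \sqrt{583 + 0} = \sqrt{583} \approx 24.145$)
$-57 + \frac{B{\left(15 \right)}}{739} D = -57 + \frac{15 \left(1 + 15\right)}{739} \sqrt{583} = -57 + 15 \cdot 16 \cdot \frac{1}{739} \sqrt{583} = -57 + 240 \cdot \frac{1}{739} \sqrt{583} = -57 + \frac{240 \sqrt{583}}{739}$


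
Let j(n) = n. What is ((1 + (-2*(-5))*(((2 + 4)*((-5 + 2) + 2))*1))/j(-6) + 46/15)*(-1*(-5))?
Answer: 129/2 ≈ 64.500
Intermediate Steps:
((1 + (-2*(-5))*(((2 + 4)*((-5 + 2) + 2))*1))/j(-6) + 46/15)*(-1*(-5)) = ((1 + (-2*(-5))*(((2 + 4)*((-5 + 2) + 2))*1))/(-6) + 46/15)*(-1*(-5)) = ((1 + 10*((6*(-3 + 2))*1))*(-1/6) + 46*(1/15))*5 = ((1 + 10*((6*(-1))*1))*(-1/6) + 46/15)*5 = ((1 + 10*(-6*1))*(-1/6) + 46/15)*5 = ((1 + 10*(-6))*(-1/6) + 46/15)*5 = ((1 - 60)*(-1/6) + 46/15)*5 = (-59*(-1/6) + 46/15)*5 = (59/6 + 46/15)*5 = (129/10)*5 = 129/2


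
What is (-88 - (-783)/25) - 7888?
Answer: -198617/25 ≈ -7944.7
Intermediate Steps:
(-88 - (-783)/25) - 7888 = (-88 - 87*(-9/25)) - 7888 = (-88 + 783/25) - 7888 = -1417/25 - 7888 = -198617/25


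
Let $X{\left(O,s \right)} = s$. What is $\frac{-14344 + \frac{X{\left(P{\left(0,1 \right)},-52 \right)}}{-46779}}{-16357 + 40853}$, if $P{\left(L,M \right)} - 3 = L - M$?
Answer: $- \frac{167749481}{286474596} \approx -0.58556$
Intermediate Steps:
$P{\left(L,M \right)} = 3 + L - M$ ($P{\left(L,M \right)} = 3 + \left(L - M\right) = 3 + L - M$)
$\frac{-14344 + \frac{X{\left(P{\left(0,1 \right)},-52 \right)}}{-46779}}{-16357 + 40853} = \frac{-14344 - \frac{52}{-46779}}{-16357 + 40853} = \frac{-14344 - - \frac{52}{46779}}{24496} = \left(-14344 + \frac{52}{46779}\right) \frac{1}{24496} = \left(- \frac{670997924}{46779}\right) \frac{1}{24496} = - \frac{167749481}{286474596}$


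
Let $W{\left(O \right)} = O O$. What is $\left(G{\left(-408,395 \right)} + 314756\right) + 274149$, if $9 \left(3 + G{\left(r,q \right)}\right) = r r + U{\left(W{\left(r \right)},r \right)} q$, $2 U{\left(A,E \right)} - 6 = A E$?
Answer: $- \frac{4469400451}{3} \approx -1.4898 \cdot 10^{9}$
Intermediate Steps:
$W{\left(O \right)} = O^{2}$
$U{\left(A,E \right)} = 3 + \frac{A E}{2}$
$G{\left(r,q \right)} = -3 + \frac{r^{2}}{9} + \frac{q \left(3 + \frac{r^{3}}{2}\right)}{9}$ ($G{\left(r,q \right)} = -3 + \frac{r r + \left(3 + \frac{r^{2} r}{2}\right) q}{9} = -3 + \frac{r^{2} + \left(3 + \frac{r^{3}}{2}\right) q}{9} = -3 + \frac{r^{2} + q \left(3 + \frac{r^{3}}{2}\right)}{9} = -3 + \left(\frac{r^{2}}{9} + \frac{q \left(3 + \frac{r^{3}}{2}\right)}{9}\right) = -3 + \frac{r^{2}}{9} + \frac{q \left(3 + \frac{r^{3}}{2}\right)}{9}$)
$\left(G{\left(-408,395 \right)} + 314756\right) + 274149 = \left(\left(-3 + \frac{\left(-408\right)^{2}}{9} + \frac{1}{18} \cdot 395 \left(6 + \left(-408\right)^{3}\right)\right) + 314756\right) + 274149 = \left(\left(-3 + \frac{1}{9} \cdot 166464 + \frac{1}{18} \cdot 395 \left(6 - 67917312\right)\right) + 314756\right) + 274149 = \left(\left(-3 + 18496 + \frac{1}{18} \cdot 395 \left(-67917306\right)\right) + 314756\right) + 274149 = \left(\left(-3 + 18496 - \frac{4471222645}{3}\right) + 314756\right) + 274149 = \left(- \frac{4471167166}{3} + 314756\right) + 274149 = - \frac{4470222898}{3} + 274149 = - \frac{4469400451}{3}$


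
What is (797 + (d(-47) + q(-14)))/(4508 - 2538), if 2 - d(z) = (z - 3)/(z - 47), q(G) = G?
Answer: 3687/9259 ≈ 0.39821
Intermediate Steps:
d(z) = 2 - (-3 + z)/(-47 + z) (d(z) = 2 - (z - 3)/(z - 47) = 2 - (-3 + z)/(-47 + z))
(797 + (d(-47) + q(-14)))/(4508 - 2538) = (797 + ((-91 - 47)/(-47 - 47) - 14))/(4508 - 2538) = (797 + (-138/(-94) - 14))/1970 = (797 + (-1/94*(-138) - 14))*(1/1970) = (797 + (69/47 - 14))*(1/1970) = (797 - 589/47)*(1/1970) = (36870/47)*(1/1970) = 3687/9259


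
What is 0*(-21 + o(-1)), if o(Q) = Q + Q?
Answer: 0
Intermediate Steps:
o(Q) = 2*Q
0*(-21 + o(-1)) = 0*(-21 + 2*(-1)) = 0*(-21 - 2) = 0*(-23) = 0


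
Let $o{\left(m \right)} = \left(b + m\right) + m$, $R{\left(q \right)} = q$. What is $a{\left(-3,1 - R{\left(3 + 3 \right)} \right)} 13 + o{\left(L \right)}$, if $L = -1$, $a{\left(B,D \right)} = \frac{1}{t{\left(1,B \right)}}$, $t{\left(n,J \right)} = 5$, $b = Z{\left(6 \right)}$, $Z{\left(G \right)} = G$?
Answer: $\frac{33}{5} \approx 6.6$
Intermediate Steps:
$b = 6$
$a{\left(B,D \right)} = \frac{1}{5}$
$o{\left(m \right)} = 6 + 2 m$ ($o{\left(m \right)} = \left(6 + m\right) + m = 6 + 2 m$)
$a{\left(-3,1 - R{\left(3 + 3 \right)} \right)} 13 + o{\left(L \right)} = \frac{1}{5} \cdot 13 + \left(6 + 2 \left(-1\right)\right) = \frac{13}{5} + \left(6 - 2\right) = \frac{13}{5} + 4 = \frac{33}{5}$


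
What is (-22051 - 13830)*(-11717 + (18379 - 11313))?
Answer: 166882531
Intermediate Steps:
(-22051 - 13830)*(-11717 + (18379 - 11313)) = -35881*(-11717 + 7066) = -35881*(-4651) = 166882531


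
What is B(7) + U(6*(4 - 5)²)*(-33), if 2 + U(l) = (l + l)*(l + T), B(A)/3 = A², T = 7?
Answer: -4935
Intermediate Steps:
B(A) = 3*A²
U(l) = -2 + 2*l*(7 + l) (U(l) = -2 + (l + l)*(l + 7) = -2 + (2*l)*(7 + l) = -2 + 2*l*(7 + l))
B(7) + U(6*(4 - 5)²)*(-33) = 3*7² + (-2 + 2*(6*(4 - 5)²)² + 14*(6*(4 - 5)²))*(-33) = 3*49 + (-2 + 2*(6*(-1)²)² + 14*(6*(-1)²))*(-33) = 147 + (-2 + 2*(6*1)² + 14*(6*1))*(-33) = 147 + (-2 + 2*6² + 14*6)*(-33) = 147 + (-2 + 2*36 + 84)*(-33) = 147 + (-2 + 72 + 84)*(-33) = 147 + 154*(-33) = 147 - 5082 = -4935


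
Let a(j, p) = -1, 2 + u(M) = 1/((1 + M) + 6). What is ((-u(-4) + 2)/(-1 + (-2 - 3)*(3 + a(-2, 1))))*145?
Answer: -145/3 ≈ -48.333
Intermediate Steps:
u(M) = -2 + 1/(7 + M) (u(M) = -2 + 1/((1 + M) + 6) = -2 + 1/(7 + M))
((-u(-4) + 2)/(-1 + (-2 - 3)*(3 + a(-2, 1))))*145 = ((-(-13 - 2*(-4))/(7 - 4) + 2)/(-1 + (-2 - 3)*(3 - 1)))*145 = ((-(-13 + 8)/3 + 2)/(-1 - 5*2))*145 = ((-(-5)/3 + 2)/(-1 - 10))*145 = ((-1*(-5/3) + 2)/(-11))*145 = ((5/3 + 2)*(-1/11))*145 = ((11/3)*(-1/11))*145 = -1/3*145 = -145/3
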